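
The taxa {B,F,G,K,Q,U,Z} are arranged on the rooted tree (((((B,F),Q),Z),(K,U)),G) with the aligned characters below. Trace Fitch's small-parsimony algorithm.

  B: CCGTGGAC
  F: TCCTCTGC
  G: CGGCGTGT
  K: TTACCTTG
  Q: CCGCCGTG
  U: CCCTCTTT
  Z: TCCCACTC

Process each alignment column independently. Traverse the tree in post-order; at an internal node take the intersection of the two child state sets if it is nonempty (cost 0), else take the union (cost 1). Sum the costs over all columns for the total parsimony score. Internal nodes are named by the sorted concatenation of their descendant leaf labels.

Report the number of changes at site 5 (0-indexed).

site 0, node BF: B={C} ∪ F={T} → {C,T} (+1)
site 0, node BFQ: BF={C,T} ∩ Q={C} → {C} (+0)
site 0, node BFQZ: BFQ={C} ∪ Z={T} → {C,T} (+1)
site 0, node KU: K={T} ∪ U={C} → {C,T} (+1)
site 0, node BFKQUZ: BFQZ={C,T} ∩ KU={C,T} → {C,T} (+0)
site 0, node BFGKQUZ: BFKQUZ={C,T} ∩ G={C} → {C} (+0)
site 1, node BF: B={C} ∩ F={C} → {C} (+0)
site 1, node BFQ: BF={C} ∩ Q={C} → {C} (+0)
site 1, node BFQZ: BFQ={C} ∩ Z={C} → {C} (+0)
site 1, node KU: K={T} ∪ U={C} → {C,T} (+1)
site 1, node BFKQUZ: BFQZ={C} ∩ KU={C,T} → {C} (+0)
site 1, node BFGKQUZ: BFKQUZ={C} ∪ G={G} → {C,G} (+1)
site 2, node BF: B={G} ∪ F={C} → {C,G} (+1)
site 2, node BFQ: BF={C,G} ∩ Q={G} → {G} (+0)
site 2, node BFQZ: BFQ={G} ∪ Z={C} → {C,G} (+1)
site 2, node KU: K={A} ∪ U={C} → {A,C} (+1)
site 2, node BFKQUZ: BFQZ={C,G} ∩ KU={A,C} → {C} (+0)
site 2, node BFGKQUZ: BFKQUZ={C} ∪ G={G} → {C,G} (+1)
site 3, node BF: B={T} ∩ F={T} → {T} (+0)
site 3, node BFQ: BF={T} ∪ Q={C} → {C,T} (+1)
site 3, node BFQZ: BFQ={C,T} ∩ Z={C} → {C} (+0)
site 3, node KU: K={C} ∪ U={T} → {C,T} (+1)
site 3, node BFKQUZ: BFQZ={C} ∩ KU={C,T} → {C} (+0)
site 3, node BFGKQUZ: BFKQUZ={C} ∩ G={C} → {C} (+0)
site 4, node BF: B={G} ∪ F={C} → {C,G} (+1)
site 4, node BFQ: BF={C,G} ∩ Q={C} → {C} (+0)
site 4, node BFQZ: BFQ={C} ∪ Z={A} → {A,C} (+1)
site 4, node KU: K={C} ∩ U={C} → {C} (+0)
site 4, node BFKQUZ: BFQZ={A,C} ∩ KU={C} → {C} (+0)
site 4, node BFGKQUZ: BFKQUZ={C} ∪ G={G} → {C,G} (+1)
site 5, node BF: B={G} ∪ F={T} → {G,T} (+1)
site 5, node BFQ: BF={G,T} ∩ Q={G} → {G} (+0)
site 5, node BFQZ: BFQ={G} ∪ Z={C} → {C,G} (+1)
site 5, node KU: K={T} ∩ U={T} → {T} (+0)
site 5, node BFKQUZ: BFQZ={C,G} ∪ KU={T} → {C,G,T} (+1)
site 5, node BFGKQUZ: BFKQUZ={C,G,T} ∩ G={T} → {T} (+0)
site 6, node BF: B={A} ∪ F={G} → {A,G} (+1)
site 6, node BFQ: BF={A,G} ∪ Q={T} → {A,G,T} (+1)
site 6, node BFQZ: BFQ={A,G,T} ∩ Z={T} → {T} (+0)
site 6, node KU: K={T} ∩ U={T} → {T} (+0)
site 6, node BFKQUZ: BFQZ={T} ∩ KU={T} → {T} (+0)
site 6, node BFGKQUZ: BFKQUZ={T} ∪ G={G} → {G,T} (+1)
site 7, node BF: B={C} ∩ F={C} → {C} (+0)
site 7, node BFQ: BF={C} ∪ Q={G} → {C,G} (+1)
site 7, node BFQZ: BFQ={C,G} ∩ Z={C} → {C} (+0)
site 7, node KU: K={G} ∪ U={T} → {G,T} (+1)
site 7, node BFKQUZ: BFQZ={C} ∪ KU={G,T} → {C,G,T} (+1)
site 7, node BFGKQUZ: BFKQUZ={C,G,T} ∩ G={T} → {T} (+0)
per-site changes: [3, 2, 4, 2, 3, 3, 3, 3]; total = 23

3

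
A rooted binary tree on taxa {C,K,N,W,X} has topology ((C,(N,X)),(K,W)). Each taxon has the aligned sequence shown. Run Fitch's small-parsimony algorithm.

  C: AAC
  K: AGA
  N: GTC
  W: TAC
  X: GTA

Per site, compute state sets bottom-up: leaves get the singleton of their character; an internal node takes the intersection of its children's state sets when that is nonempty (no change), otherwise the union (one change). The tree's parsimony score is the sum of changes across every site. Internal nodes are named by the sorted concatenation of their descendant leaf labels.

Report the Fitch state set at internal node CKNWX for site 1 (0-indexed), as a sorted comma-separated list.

[col 0] NX: children N:{G}, X:{G} ∩→ {G}; cost 0
[col 0] CNX: children C:{A}, NX:{G} ∪→ {A,G}; cost 1
[col 0] KW: children K:{A}, W:{T} ∪→ {A,T}; cost 1
[col 0] CKNWX: children CNX:{A,G}, KW:{A,T} ∩→ {A}; cost 0
[col 1] NX: children N:{T}, X:{T} ∩→ {T}; cost 0
[col 1] CNX: children C:{A}, NX:{T} ∪→ {A,T}; cost 1
[col 1] KW: children K:{G}, W:{A} ∪→ {A,G}; cost 1
[col 1] CKNWX: children CNX:{A,T}, KW:{A,G} ∩→ {A}; cost 0
[col 2] NX: children N:{C}, X:{A} ∪→ {A,C}; cost 1
[col 2] CNX: children C:{C}, NX:{A,C} ∩→ {C}; cost 0
[col 2] KW: children K:{A}, W:{C} ∪→ {A,C}; cost 1
[col 2] CKNWX: children CNX:{C}, KW:{A,C} ∩→ {C}; cost 0
per-site changes: [2, 2, 2]; total = 6

A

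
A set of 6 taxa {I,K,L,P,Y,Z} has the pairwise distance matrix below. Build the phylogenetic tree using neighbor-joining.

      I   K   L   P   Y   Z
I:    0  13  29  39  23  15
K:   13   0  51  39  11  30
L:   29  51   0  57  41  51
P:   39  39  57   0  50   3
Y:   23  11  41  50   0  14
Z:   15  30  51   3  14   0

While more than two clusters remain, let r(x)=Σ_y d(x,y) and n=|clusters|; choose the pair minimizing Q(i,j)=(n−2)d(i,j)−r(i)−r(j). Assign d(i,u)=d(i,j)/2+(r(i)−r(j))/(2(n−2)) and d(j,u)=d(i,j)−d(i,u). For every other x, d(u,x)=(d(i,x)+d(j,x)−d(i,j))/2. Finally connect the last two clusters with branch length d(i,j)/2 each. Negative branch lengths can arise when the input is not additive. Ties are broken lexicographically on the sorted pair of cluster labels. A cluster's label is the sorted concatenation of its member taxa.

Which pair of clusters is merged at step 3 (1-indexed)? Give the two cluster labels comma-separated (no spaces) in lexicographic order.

I,L

step 1: merge (P,Z) at d=3, Q=-289; branch lengths P→87/8, Z→-63/8; new cluster PZ
  updated: d(I,PZ)=51/2, d(K,PZ)=33, d(L,PZ)=105/2, d(PZ,Y)=61/2
step 2: merge (K,Y) at d=11, Q=-361/2; branch lengths K→71/12, Y→61/12; new cluster KY
  updated: d(I,KY)=25/2, d(KY,L)=81/2, d(KY,PZ)=105/4
step 3: merge (I,L) at d=29, Q=-131; branch lengths I→3/4, L→113/4; new cluster IL
  updated: d(IL,KY)=12, d(IL,PZ)=49/2
step 4: merge (IL,KY) at d=12, Q=-251/4; branch lengths IL→41/8, KY→55/8; new cluster IKLY
  updated: d(IKLY,PZ)=155/8
step 5: merge (IKLY,PZ) at d=155/8; branch lengths IKLY→155/16, PZ→155/16; new cluster IKLPYZ
final tree: (((I:3/4,L:113/4):41/8,(K:71/12,Y:61/12):55/8):155/16,(P:87/8,Z:-63/8):155/16)
total length: 595/8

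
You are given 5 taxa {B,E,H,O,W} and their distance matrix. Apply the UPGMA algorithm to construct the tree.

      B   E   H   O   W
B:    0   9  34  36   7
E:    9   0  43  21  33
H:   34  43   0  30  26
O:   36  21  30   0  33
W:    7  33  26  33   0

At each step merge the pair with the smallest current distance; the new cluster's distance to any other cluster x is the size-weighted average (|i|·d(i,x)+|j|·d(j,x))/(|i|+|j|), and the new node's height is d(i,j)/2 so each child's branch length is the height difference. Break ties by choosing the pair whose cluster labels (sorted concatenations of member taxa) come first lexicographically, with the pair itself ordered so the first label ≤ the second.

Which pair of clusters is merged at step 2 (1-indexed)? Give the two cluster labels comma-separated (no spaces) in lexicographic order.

BW,E

step 1: merge (B,W) at d=7; branch lengths B→7/2, W→7/2; new cluster BW
  updated: d(BW,E)=21, d(BW,H)=30, d(BW,O)=69/2
step 2: merge (BW,E) at d=21; branch lengths BW→7, E→21/2; new cluster BEW
  updated: d(BEW,H)=103/3, d(BEW,O)=30
step 3: merge (BEW,O) at d=30; branch lengths BEW→9/2, O→15; new cluster BEOW
  updated: d(BEOW,H)=133/4
step 4: merge (BEOW,H) at d=133/4; branch lengths BEOW→13/8, H→133/8; new cluster BEHOW
final tree: ((((B:7/2,W:7/2):7,E:21/2):9/2,O:15):13/8,H:133/8)
total length: 249/4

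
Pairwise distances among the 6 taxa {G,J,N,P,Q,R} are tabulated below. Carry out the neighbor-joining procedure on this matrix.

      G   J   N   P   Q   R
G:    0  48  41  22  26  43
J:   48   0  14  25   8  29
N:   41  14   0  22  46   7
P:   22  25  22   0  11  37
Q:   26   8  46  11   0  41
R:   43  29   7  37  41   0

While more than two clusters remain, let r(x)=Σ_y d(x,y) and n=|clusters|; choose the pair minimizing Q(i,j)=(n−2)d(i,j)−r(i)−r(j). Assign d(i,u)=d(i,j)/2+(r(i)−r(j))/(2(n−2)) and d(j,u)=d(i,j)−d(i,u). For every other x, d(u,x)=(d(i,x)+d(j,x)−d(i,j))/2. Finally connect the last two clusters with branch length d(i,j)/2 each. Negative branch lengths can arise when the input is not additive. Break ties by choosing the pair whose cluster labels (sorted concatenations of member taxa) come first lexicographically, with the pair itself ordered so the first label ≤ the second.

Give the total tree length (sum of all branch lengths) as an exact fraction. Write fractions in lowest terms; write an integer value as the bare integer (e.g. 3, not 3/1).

step 1: merge (N,R) at d=7, Q=-259; branch lengths N→1/8, R→55/8; new cluster NR
  updated: d(G,NR)=77/2, d(J,NR)=18, d(NR,P)=26, d(NR,Q)=40
step 2: merge (J,NR) at d=18, Q=-335/2; branch lengths J→61/12, NR→155/12; new cluster JNR
  updated: d(G,JNR)=137/4, d(JNR,P)=33/2, d(JNR,Q)=15
step 3: merge (G,P) at d=22, Q=-351/4; branch lengths G→307/16, P→45/16; new cluster GP
  updated: d(GP,JNR)=115/8, d(GP,Q)=15/2
step 4: merge (GP,JNR) at d=115/8, Q=-295/8; branch lengths GP→55/16, JNR→175/16; new cluster GJNPR
  updated: d(GJNPR,Q)=65/16
step 5: merge (GJNPR,Q) at d=65/16; branch lengths GJNPR→65/32, Q→65/32; new cluster GJNPQR
final tree: (((G:307/16,P:45/16):55/16,(J:61/12,(N:1/8,R:55/8):155/12):175/16):65/32,Q:65/32)
total length: 1047/16

1047/16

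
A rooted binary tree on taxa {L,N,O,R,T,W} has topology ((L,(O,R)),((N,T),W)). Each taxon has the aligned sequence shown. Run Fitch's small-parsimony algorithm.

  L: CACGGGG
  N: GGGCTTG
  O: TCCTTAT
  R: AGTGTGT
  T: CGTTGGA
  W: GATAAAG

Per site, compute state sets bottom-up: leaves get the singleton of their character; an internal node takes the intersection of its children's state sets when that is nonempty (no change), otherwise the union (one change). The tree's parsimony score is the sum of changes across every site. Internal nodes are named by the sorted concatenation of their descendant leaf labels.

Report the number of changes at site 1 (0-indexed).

site 0, node OR: O={T} ∪ R={A} → {A,T} (+1)
site 0, node LOR: L={C} ∪ OR={A,T} → {A,C,T} (+1)
site 0, node NT: N={G} ∪ T={C} → {C,G} (+1)
site 0, node NTW: NT={C,G} ∩ W={G} → {G} (+0)
site 0, node LNORTW: LOR={A,C,T} ∪ NTW={G} → {A,C,G,T} (+1)
site 1, node OR: O={C} ∪ R={G} → {C,G} (+1)
site 1, node LOR: L={A} ∪ OR={C,G} → {A,C,G} (+1)
site 1, node NT: N={G} ∩ T={G} → {G} (+0)
site 1, node NTW: NT={G} ∪ W={A} → {A,G} (+1)
site 1, node LNORTW: LOR={A,C,G} ∩ NTW={A,G} → {A,G} (+0)
site 2, node OR: O={C} ∪ R={T} → {C,T} (+1)
site 2, node LOR: L={C} ∩ OR={C,T} → {C} (+0)
site 2, node NT: N={G} ∪ T={T} → {G,T} (+1)
site 2, node NTW: NT={G,T} ∩ W={T} → {T} (+0)
site 2, node LNORTW: LOR={C} ∪ NTW={T} → {C,T} (+1)
site 3, node OR: O={T} ∪ R={G} → {G,T} (+1)
site 3, node LOR: L={G} ∩ OR={G,T} → {G} (+0)
site 3, node NT: N={C} ∪ T={T} → {C,T} (+1)
site 3, node NTW: NT={C,T} ∪ W={A} → {A,C,T} (+1)
site 3, node LNORTW: LOR={G} ∪ NTW={A,C,T} → {A,C,G,T} (+1)
site 4, node OR: O={T} ∩ R={T} → {T} (+0)
site 4, node LOR: L={G} ∪ OR={T} → {G,T} (+1)
site 4, node NT: N={T} ∪ T={G} → {G,T} (+1)
site 4, node NTW: NT={G,T} ∪ W={A} → {A,G,T} (+1)
site 4, node LNORTW: LOR={G,T} ∩ NTW={A,G,T} → {G,T} (+0)
site 5, node OR: O={A} ∪ R={G} → {A,G} (+1)
site 5, node LOR: L={G} ∩ OR={A,G} → {G} (+0)
site 5, node NT: N={T} ∪ T={G} → {G,T} (+1)
site 5, node NTW: NT={G,T} ∪ W={A} → {A,G,T} (+1)
site 5, node LNORTW: LOR={G} ∩ NTW={A,G,T} → {G} (+0)
site 6, node OR: O={T} ∩ R={T} → {T} (+0)
site 6, node LOR: L={G} ∪ OR={T} → {G,T} (+1)
site 6, node NT: N={G} ∪ T={A} → {A,G} (+1)
site 6, node NTW: NT={A,G} ∩ W={G} → {G} (+0)
site 6, node LNORTW: LOR={G,T} ∩ NTW={G} → {G} (+0)
per-site changes: [4, 3, 3, 4, 3, 3, 2]; total = 22

3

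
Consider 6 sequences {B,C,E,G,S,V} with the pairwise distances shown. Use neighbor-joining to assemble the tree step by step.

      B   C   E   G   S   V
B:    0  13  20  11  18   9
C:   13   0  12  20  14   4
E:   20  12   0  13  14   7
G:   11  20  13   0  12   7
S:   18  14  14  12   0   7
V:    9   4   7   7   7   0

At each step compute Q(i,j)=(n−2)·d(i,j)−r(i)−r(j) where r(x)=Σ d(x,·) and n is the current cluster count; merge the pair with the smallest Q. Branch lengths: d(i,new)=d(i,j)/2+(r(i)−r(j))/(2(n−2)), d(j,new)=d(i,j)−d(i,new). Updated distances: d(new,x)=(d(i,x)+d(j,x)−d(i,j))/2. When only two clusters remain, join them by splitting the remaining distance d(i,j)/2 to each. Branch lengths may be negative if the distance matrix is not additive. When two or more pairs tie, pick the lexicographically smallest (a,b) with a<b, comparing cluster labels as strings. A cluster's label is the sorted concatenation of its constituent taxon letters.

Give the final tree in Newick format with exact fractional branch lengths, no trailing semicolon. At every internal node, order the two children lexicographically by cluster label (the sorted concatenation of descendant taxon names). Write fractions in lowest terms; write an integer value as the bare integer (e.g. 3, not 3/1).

1. join B+G (d=11, Q=-90) ⇒ BG; edges |B|=13/2, |G|=9/2
  updated: d(BG,C)=11, d(BG,E)=11, d(BG,S)=19/2, d(BG,V)=5/2
2. join BG+S (d=19/2, Q=-50) ⇒ BGS; edges |BG|=3, |S|=13/2
  updated: d(BGS,C)=31/4, d(BGS,E)=31/4, d(BGS,V)=0
3. join BGS+E (d=31/4, Q=-107/4) ⇒ BEGS; edges |BGS|=17/16, |E|=107/16
  updated: d(BEGS,C)=6, d(BEGS,V)=-3/8
4. join BEGS+C (d=6, Q=-77/8) ⇒ BCEGS; edges |BEGS|=13/16, |C|=83/16
  updated: d(BCEGS,V)=-19/16
5. join BCEGS+V (d=-19/16) ⇒ BCEGSV; edges |BCEGS|=-19/32, |V|=-19/32
final tree: (((((B:13/2,G:9/2):3,S:13/2):17/16,E:107/16):13/16,C:83/16):-19/32,V:-19/32)
total length: 529/16

(((((B:13/2,G:9/2):3,S:13/2):17/16,E:107/16):13/16,C:83/16):-19/32,V:-19/32)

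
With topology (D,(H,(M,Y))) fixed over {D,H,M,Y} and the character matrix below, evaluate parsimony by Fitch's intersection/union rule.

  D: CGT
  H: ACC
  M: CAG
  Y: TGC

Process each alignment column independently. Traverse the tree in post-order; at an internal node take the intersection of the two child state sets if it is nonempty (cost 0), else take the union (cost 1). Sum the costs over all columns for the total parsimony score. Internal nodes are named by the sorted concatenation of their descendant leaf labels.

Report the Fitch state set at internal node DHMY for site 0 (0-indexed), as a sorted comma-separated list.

[col 0] MY: children M:{C}, Y:{T} ∪→ {C,T}; cost 1
[col 0] HMY: children H:{A}, MY:{C,T} ∪→ {A,C,T}; cost 1
[col 0] DHMY: children D:{C}, HMY:{A,C,T} ∩→ {C}; cost 0
[col 1] MY: children M:{A}, Y:{G} ∪→ {A,G}; cost 1
[col 1] HMY: children H:{C}, MY:{A,G} ∪→ {A,C,G}; cost 1
[col 1] DHMY: children D:{G}, HMY:{A,C,G} ∩→ {G}; cost 0
[col 2] MY: children M:{G}, Y:{C} ∪→ {C,G}; cost 1
[col 2] HMY: children H:{C}, MY:{C,G} ∩→ {C}; cost 0
[col 2] DHMY: children D:{T}, HMY:{C} ∪→ {C,T}; cost 1
per-site changes: [2, 2, 2]; total = 6

C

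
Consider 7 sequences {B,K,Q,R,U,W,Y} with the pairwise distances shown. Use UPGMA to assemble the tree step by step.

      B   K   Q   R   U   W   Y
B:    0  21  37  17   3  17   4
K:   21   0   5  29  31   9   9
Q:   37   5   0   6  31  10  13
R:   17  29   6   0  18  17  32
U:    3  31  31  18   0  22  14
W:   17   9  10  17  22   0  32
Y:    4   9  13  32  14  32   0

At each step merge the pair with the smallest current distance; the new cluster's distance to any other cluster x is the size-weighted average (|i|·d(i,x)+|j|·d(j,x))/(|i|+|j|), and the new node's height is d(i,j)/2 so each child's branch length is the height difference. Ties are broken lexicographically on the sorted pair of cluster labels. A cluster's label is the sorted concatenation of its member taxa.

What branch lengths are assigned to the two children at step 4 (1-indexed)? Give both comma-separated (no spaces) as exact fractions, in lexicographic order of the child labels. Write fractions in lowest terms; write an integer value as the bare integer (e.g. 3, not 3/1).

9/4,19/4

iteration 1: select B,U (d=3); attach at lengths (3/2, 3/2); label the merged cluster BU
  updated: d(BU,K)=26, d(BU,Q)=34, d(BU,R)=35/2, d(BU,W)=39/2, d(BU,Y)=9
iteration 2: select K,Q (d=5); attach at lengths (5/2, 5/2); label the merged cluster KQ
  updated: d(BU,KQ)=30, d(KQ,R)=35/2, d(KQ,W)=19/2, d(KQ,Y)=11
iteration 3: select BU,Y (d=9); attach at lengths (3, 9/2); label the merged cluster BUY
  updated: d(BUY,KQ)=71/3, d(BUY,R)=67/3, d(BUY,W)=71/3
iteration 4: select KQ,W (d=19/2); attach at lengths (9/4, 19/4); label the merged cluster KQW
  updated: d(BUY,KQW)=71/3, d(KQW,R)=52/3
iteration 5: select KQW,R (d=52/3); attach at lengths (47/12, 26/3); label the merged cluster KQRW
  updated: d(BUY,KQRW)=70/3
iteration 6: select BUY,KQRW (d=70/3); attach at lengths (43/6, 3); label the merged cluster BKQRUWY
final tree: (((B:3/2,U:3/2):3,Y:9/2):43/6,(((K:5/2,Q:5/2):9/4,W:19/4):47/12,R:26/3):3)
total length: 181/4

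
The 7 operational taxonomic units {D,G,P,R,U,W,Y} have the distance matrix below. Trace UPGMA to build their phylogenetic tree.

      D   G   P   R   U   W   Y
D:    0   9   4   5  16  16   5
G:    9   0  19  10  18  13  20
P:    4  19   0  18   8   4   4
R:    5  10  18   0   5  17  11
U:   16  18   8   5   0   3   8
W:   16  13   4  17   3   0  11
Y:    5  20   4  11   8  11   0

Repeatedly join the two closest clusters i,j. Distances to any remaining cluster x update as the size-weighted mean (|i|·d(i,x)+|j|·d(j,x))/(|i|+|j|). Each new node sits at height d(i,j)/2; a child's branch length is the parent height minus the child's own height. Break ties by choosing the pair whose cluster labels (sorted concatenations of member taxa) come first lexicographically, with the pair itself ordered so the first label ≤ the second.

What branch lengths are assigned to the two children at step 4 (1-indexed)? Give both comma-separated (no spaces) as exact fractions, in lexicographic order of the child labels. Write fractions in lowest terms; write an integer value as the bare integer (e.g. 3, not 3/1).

5,5

1. join U+W (d=3) ⇒ UW; edges |U|=3/2, |W|=3/2
  updated: d(D,UW)=16, d(G,UW)=31/2, d(P,UW)=6, d(R,UW)=11, d(UW,Y)=19/2
2. join D+P (d=4) ⇒ DP; edges |D|=2, |P|=2
  updated: d(DP,G)=14, d(DP,R)=23/2, d(DP,UW)=11, d(DP,Y)=9/2
3. join DP+Y (d=9/2) ⇒ DPY; edges |DP|=1/4, |Y|=9/4
  updated: d(DPY,G)=16, d(DPY,R)=34/3, d(DPY,UW)=21/2
4. join G+R (d=10) ⇒ GR; edges |G|=5, |R|=5
  updated: d(DPY,GR)=41/3, d(GR,UW)=53/4
5. join DPY+UW (d=21/2) ⇒ DPUWY; edges |DPY|=3, |UW|=15/4
  updated: d(DPUWY,GR)=27/2
6. join DPUWY+GR (d=27/2) ⇒ DGPRUWY; edges |DPUWY|=3/2, |GR|=7/4
final tree: ((((D:2,P:2):1/4,Y:9/4):3,(U:3/2,W:3/2):15/4):3/2,(G:5,R:5):7/4)
total length: 59/2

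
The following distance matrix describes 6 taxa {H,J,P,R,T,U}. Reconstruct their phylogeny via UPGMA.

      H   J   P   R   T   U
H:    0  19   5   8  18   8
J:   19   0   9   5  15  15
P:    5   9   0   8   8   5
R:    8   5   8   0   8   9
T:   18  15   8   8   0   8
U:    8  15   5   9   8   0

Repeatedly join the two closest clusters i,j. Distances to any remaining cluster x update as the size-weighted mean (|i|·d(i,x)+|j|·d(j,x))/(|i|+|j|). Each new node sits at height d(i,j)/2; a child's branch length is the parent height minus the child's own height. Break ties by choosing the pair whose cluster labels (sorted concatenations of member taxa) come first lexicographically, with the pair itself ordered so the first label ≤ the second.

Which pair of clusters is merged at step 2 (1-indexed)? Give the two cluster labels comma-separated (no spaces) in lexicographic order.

J,R

step 1: merge (H,P) at d=5; branch lengths H→5/2, P→5/2; new cluster HP
  updated: d(HP,J)=14, d(HP,R)=8, d(HP,T)=13, d(HP,U)=13/2
step 2: merge (J,R) at d=5; branch lengths J→5/2, R→5/2; new cluster JR
  updated: d(HP,JR)=11, d(JR,T)=23/2, d(JR,U)=12
step 3: merge (HP,U) at d=13/2; branch lengths HP→3/4, U→13/4; new cluster HPU
  updated: d(HPU,JR)=34/3, d(HPU,T)=34/3
step 4: merge (HPU,JR) at d=34/3; branch lengths HPU→29/12, JR→19/6; new cluster HJPRU
  updated: d(HJPRU,T)=57/5
step 5: merge (HJPRU,T) at d=57/5; branch lengths HJPRU→1/30, T→57/10; new cluster HJPRTU
final tree: ((((H:5/2,P:5/2):3/4,U:13/4):29/12,(J:5/2,R:5/2):19/6):1/30,T:57/10)
total length: 1519/60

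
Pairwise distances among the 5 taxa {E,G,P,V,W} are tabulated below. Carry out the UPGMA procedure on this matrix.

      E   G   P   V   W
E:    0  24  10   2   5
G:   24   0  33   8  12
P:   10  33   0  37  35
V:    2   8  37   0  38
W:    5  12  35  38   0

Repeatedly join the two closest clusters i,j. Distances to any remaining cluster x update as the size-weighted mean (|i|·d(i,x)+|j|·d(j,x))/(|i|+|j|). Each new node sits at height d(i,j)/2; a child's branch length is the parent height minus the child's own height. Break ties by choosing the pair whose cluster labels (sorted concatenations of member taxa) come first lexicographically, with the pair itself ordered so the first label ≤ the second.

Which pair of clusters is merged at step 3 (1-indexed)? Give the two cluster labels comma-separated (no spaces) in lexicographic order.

1. join E+V (d=2) ⇒ EV; edges |E|=1, |V|=1
  updated: d(EV,G)=16, d(EV,P)=47/2, d(EV,W)=43/2
2. join G+W (d=12) ⇒ GW; edges |G|=6, |W|=6
  updated: d(EV,GW)=75/4, d(GW,P)=34
3. join EV+GW (d=75/4) ⇒ EGVW; edges |EV|=67/8, |GW|=27/8
  updated: d(EGVW,P)=115/4
4. join EGVW+P (d=115/4) ⇒ EGPVW; edges |EGVW|=5, |P|=115/8
final tree: (((E:1,V:1):67/8,(G:6,W:6):27/8):5,P:115/8)
total length: 361/8

EV,GW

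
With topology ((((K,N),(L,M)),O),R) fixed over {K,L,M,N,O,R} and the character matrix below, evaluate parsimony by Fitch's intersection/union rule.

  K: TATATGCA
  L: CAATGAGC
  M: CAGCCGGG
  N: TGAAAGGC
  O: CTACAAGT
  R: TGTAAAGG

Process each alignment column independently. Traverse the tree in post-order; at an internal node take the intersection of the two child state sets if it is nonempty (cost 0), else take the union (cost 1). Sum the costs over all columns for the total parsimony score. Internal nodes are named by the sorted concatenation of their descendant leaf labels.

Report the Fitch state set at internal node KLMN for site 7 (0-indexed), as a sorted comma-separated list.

KN@0: {T} ∩ {T} = {T} (intersection, +0)
LM@0: {C} ∩ {C} = {C} (intersection, +0)
KLMN@0: {T} ∪ {C} = {C,T} (union, +1)
KLMNO@0: {C,T} ∩ {C} = {C} (intersection, +0)
KLMNOR@0: {C} ∪ {T} = {C,T} (union, +1)
KN@1: {A} ∪ {G} = {A,G} (union, +1)
LM@1: {A} ∩ {A} = {A} (intersection, +0)
KLMN@1: {A,G} ∩ {A} = {A} (intersection, +0)
KLMNO@1: {A} ∪ {T} = {A,T} (union, +1)
KLMNOR@1: {A,T} ∪ {G} = {A,G,T} (union, +1)
KN@2: {T} ∪ {A} = {A,T} (union, +1)
LM@2: {A} ∪ {G} = {A,G} (union, +1)
KLMN@2: {A,T} ∩ {A,G} = {A} (intersection, +0)
KLMNO@2: {A} ∩ {A} = {A} (intersection, +0)
KLMNOR@2: {A} ∪ {T} = {A,T} (union, +1)
KN@3: {A} ∩ {A} = {A} (intersection, +0)
LM@3: {T} ∪ {C} = {C,T} (union, +1)
KLMN@3: {A} ∪ {C,T} = {A,C,T} (union, +1)
KLMNO@3: {A,C,T} ∩ {C} = {C} (intersection, +0)
KLMNOR@3: {C} ∪ {A} = {A,C} (union, +1)
KN@4: {T} ∪ {A} = {A,T} (union, +1)
LM@4: {G} ∪ {C} = {C,G} (union, +1)
KLMN@4: {A,T} ∪ {C,G} = {A,C,G,T} (union, +1)
KLMNO@4: {A,C,G,T} ∩ {A} = {A} (intersection, +0)
KLMNOR@4: {A} ∩ {A} = {A} (intersection, +0)
KN@5: {G} ∩ {G} = {G} (intersection, +0)
LM@5: {A} ∪ {G} = {A,G} (union, +1)
KLMN@5: {G} ∩ {A,G} = {G} (intersection, +0)
KLMNO@5: {G} ∪ {A} = {A,G} (union, +1)
KLMNOR@5: {A,G} ∩ {A} = {A} (intersection, +0)
KN@6: {C} ∪ {G} = {C,G} (union, +1)
LM@6: {G} ∩ {G} = {G} (intersection, +0)
KLMN@6: {C,G} ∩ {G} = {G} (intersection, +0)
KLMNO@6: {G} ∩ {G} = {G} (intersection, +0)
KLMNOR@6: {G} ∩ {G} = {G} (intersection, +0)
KN@7: {A} ∪ {C} = {A,C} (union, +1)
LM@7: {C} ∪ {G} = {C,G} (union, +1)
KLMN@7: {A,C} ∩ {C,G} = {C} (intersection, +0)
KLMNO@7: {C} ∪ {T} = {C,T} (union, +1)
KLMNOR@7: {C,T} ∪ {G} = {C,G,T} (union, +1)
per-site changes: [2, 3, 3, 3, 3, 2, 1, 4]; total = 21

C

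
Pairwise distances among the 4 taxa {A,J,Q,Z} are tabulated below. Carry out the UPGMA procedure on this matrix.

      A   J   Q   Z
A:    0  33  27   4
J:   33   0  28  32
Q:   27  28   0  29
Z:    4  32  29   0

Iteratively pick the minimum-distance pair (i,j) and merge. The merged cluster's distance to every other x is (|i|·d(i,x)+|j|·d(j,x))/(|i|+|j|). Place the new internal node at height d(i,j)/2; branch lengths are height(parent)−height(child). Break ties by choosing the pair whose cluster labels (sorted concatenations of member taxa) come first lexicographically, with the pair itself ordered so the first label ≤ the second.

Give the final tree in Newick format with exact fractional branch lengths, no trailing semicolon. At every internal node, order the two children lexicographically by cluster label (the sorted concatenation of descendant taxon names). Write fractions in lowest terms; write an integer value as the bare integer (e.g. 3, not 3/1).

(((A:2,Z:2):12,Q:14):3/2,J:31/2)

1. join A+Z (d=4) ⇒ AZ; edges |A|=2, |Z|=2
  updated: d(AZ,J)=65/2, d(AZ,Q)=28
2. join AZ+Q (d=28) ⇒ AQZ; edges |AZ|=12, |Q|=14
  updated: d(AQZ,J)=31
3. join AQZ+J (d=31) ⇒ AJQZ; edges |AQZ|=3/2, |J|=31/2
final tree: (((A:2,Z:2):12,Q:14):3/2,J:31/2)
total length: 47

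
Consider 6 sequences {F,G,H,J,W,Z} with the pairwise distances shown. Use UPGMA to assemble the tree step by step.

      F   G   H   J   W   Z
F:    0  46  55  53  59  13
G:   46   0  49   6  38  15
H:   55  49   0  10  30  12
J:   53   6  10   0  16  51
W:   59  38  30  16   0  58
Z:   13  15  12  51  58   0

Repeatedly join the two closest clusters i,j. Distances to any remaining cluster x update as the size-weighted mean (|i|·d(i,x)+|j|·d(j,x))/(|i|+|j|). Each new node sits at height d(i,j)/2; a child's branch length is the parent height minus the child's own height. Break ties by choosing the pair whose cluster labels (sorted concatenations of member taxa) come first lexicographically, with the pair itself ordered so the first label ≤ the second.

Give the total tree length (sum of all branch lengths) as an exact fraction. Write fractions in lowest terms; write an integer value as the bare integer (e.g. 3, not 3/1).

1. join G+J (d=6) ⇒ GJ; edges |G|=3, |J|=3
  updated: d(F,GJ)=99/2, d(GJ,H)=59/2, d(GJ,W)=27, d(GJ,Z)=33
2. join H+Z (d=12) ⇒ HZ; edges |H|=6, |Z|=6
  updated: d(F,HZ)=34, d(GJ,HZ)=125/4, d(HZ,W)=44
3. join GJ+W (d=27) ⇒ GJW; edges |GJ|=21/2, |W|=27/2
  updated: d(F,GJW)=158/3, d(GJW,HZ)=71/2
4. join F+HZ (d=34) ⇒ FHZ; edges |F|=17, |HZ|=11
  updated: d(FHZ,GJW)=371/9
5. join FHZ+GJW (d=371/9) ⇒ FGHJWZ; edges |FHZ|=65/18, |GJW|=64/9
final tree: ((F:17,(H:6,Z:6):11):65/18,((G:3,J:3):21/2,W:27/2):64/9)
total length: 1453/18

1453/18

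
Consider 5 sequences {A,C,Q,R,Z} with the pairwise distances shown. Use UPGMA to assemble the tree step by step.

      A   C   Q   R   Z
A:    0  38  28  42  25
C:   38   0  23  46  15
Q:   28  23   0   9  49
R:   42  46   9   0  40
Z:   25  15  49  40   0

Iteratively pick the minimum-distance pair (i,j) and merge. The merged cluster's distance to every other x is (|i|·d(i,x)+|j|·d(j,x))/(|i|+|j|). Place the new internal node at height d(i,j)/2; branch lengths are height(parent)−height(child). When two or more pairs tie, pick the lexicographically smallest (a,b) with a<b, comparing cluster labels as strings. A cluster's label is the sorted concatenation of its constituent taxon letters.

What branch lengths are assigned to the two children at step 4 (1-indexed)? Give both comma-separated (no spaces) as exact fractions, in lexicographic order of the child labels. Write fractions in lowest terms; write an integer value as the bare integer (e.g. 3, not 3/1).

iteration 1: select Q,R (d=9); attach at lengths (9/2, 9/2); label the merged cluster QR
  updated: d(A,QR)=35, d(C,QR)=69/2, d(QR,Z)=89/2
iteration 2: select C,Z (d=15); attach at lengths (15/2, 15/2); label the merged cluster CZ
  updated: d(A,CZ)=63/2, d(CZ,QR)=79/2
iteration 3: select A,CZ (d=63/2); attach at lengths (63/4, 33/4); label the merged cluster ACZ
  updated: d(ACZ,QR)=38
iteration 4: select ACZ,QR (d=38); attach at lengths (13/4, 29/2); label the merged cluster ACQRZ
final tree: ((A:63/4,(C:15/2,Z:15/2):33/4):13/4,(Q:9/2,R:9/2):29/2)
total length: 263/4

13/4,29/2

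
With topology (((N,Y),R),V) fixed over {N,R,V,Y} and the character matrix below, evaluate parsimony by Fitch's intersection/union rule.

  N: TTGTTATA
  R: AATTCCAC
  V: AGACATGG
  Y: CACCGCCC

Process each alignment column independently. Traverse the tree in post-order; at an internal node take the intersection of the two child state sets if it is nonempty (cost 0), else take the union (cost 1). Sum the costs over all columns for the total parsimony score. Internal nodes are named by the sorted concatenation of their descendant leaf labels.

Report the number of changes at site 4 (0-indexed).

NY@0: {T} ∪ {C} = {C,T} (union, +1)
NRY@0: {C,T} ∪ {A} = {A,C,T} (union, +1)
NRVY@0: {A,C,T} ∩ {A} = {A} (intersection, +0)
NY@1: {T} ∪ {A} = {A,T} (union, +1)
NRY@1: {A,T} ∩ {A} = {A} (intersection, +0)
NRVY@1: {A} ∪ {G} = {A,G} (union, +1)
NY@2: {G} ∪ {C} = {C,G} (union, +1)
NRY@2: {C,G} ∪ {T} = {C,G,T} (union, +1)
NRVY@2: {C,G,T} ∪ {A} = {A,C,G,T} (union, +1)
NY@3: {T} ∪ {C} = {C,T} (union, +1)
NRY@3: {C,T} ∩ {T} = {T} (intersection, +0)
NRVY@3: {T} ∪ {C} = {C,T} (union, +1)
NY@4: {T} ∪ {G} = {G,T} (union, +1)
NRY@4: {G,T} ∪ {C} = {C,G,T} (union, +1)
NRVY@4: {C,G,T} ∪ {A} = {A,C,G,T} (union, +1)
NY@5: {A} ∪ {C} = {A,C} (union, +1)
NRY@5: {A,C} ∩ {C} = {C} (intersection, +0)
NRVY@5: {C} ∪ {T} = {C,T} (union, +1)
NY@6: {T} ∪ {C} = {C,T} (union, +1)
NRY@6: {C,T} ∪ {A} = {A,C,T} (union, +1)
NRVY@6: {A,C,T} ∪ {G} = {A,C,G,T} (union, +1)
NY@7: {A} ∪ {C} = {A,C} (union, +1)
NRY@7: {A,C} ∩ {C} = {C} (intersection, +0)
NRVY@7: {C} ∪ {G} = {C,G} (union, +1)
per-site changes: [2, 2, 3, 2, 3, 2, 3, 2]; total = 19

3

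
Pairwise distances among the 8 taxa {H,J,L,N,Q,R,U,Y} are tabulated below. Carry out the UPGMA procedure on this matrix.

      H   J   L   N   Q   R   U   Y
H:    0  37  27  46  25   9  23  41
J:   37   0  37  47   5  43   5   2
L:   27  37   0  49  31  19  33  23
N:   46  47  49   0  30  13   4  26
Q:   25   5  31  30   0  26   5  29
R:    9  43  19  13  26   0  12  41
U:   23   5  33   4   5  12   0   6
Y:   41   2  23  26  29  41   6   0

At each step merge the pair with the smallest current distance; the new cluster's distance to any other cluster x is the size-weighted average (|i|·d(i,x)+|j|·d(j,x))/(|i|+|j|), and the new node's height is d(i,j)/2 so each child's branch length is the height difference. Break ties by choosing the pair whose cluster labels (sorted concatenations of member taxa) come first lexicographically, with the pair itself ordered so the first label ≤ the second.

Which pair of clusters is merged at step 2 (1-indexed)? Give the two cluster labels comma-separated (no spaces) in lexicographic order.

step 1: merge (J,Y) at d=2; branch lengths J→1, Y→1; new cluster JY
  updated: d(H,JY)=39, d(JY,L)=30, d(JY,N)=73/2, d(JY,Q)=17, d(JY,R)=42, d(JY,U)=11/2
step 2: merge (N,U) at d=4; branch lengths N→2, U→2; new cluster NU
  updated: d(H,NU)=69/2, d(JY,NU)=21, d(L,NU)=41, d(NU,Q)=35/2, d(NU,R)=25/2
step 3: merge (H,R) at d=9; branch lengths H→9/2, R→9/2; new cluster HR
  updated: d(HR,JY)=81/2, d(HR,L)=23, d(HR,NU)=47/2, d(HR,Q)=51/2
step 4: merge (JY,Q) at d=17; branch lengths JY→15/2, Q→17/2; new cluster JQY
  updated: d(HR,JQY)=71/2, d(JQY,L)=91/3, d(JQY,NU)=119/6
step 5: merge (JQY,NU) at d=119/6; branch lengths JQY→17/12, NU→95/12; new cluster JNQUY
  updated: d(HR,JNQUY)=307/10, d(JNQUY,L)=173/5
step 6: merge (HR,L) at d=23; branch lengths HR→7, L→23/2; new cluster HLR
  updated: d(HLR,JNQUY)=32
step 7: merge (HLR,JNQUY) at d=32; branch lengths HLR→9/2, JNQUY→73/12; new cluster HJLNQRUY
final tree: (((H:9/2,R:9/2):7,L:23/2):9/2,(((J:1,Y:1):15/2,Q:17/2):17/12,(N:2,U:2):95/12):73/12)
total length: 833/12

N,U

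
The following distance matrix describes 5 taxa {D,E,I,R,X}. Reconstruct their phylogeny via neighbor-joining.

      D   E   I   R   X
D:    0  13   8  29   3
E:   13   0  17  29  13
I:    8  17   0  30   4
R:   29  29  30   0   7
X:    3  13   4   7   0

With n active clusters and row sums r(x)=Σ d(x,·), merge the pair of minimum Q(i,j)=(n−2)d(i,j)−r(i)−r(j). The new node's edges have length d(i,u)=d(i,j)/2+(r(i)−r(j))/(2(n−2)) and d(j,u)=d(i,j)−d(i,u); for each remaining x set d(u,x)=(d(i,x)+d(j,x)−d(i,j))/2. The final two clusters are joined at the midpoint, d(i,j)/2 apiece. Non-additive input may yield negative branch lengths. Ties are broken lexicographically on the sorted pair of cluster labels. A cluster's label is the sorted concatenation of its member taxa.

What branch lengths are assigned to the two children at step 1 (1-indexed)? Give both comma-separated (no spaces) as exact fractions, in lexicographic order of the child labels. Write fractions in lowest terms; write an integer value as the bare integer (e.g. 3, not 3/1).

1. join R+X (d=7, Q=-101) ⇒ RX; edges |R|=89/6, |X|=-47/6
  updated: d(D,RX)=25/2, d(E,RX)=35/2, d(I,RX)=27/2
2. join D+I (d=8, Q=-56) ⇒ DI; edges |D|=11/4, |I|=21/4
  updated: d(DI,E)=11, d(DI,RX)=9
3. join DI+E (d=11, Q=-75/2) ⇒ DEI; edges |DI|=5/4, |E|=39/4
  updated: d(DEI,RX)=31/4
4. join DEI+RX (d=31/4) ⇒ DEIRX; edges |DEI|=31/8, |RX|=31/8
final tree: (((D:11/4,I:21/4):5/4,E:39/4):31/8,(R:89/6,X:-47/6):31/8)
total length: 135/4

89/6,-47/6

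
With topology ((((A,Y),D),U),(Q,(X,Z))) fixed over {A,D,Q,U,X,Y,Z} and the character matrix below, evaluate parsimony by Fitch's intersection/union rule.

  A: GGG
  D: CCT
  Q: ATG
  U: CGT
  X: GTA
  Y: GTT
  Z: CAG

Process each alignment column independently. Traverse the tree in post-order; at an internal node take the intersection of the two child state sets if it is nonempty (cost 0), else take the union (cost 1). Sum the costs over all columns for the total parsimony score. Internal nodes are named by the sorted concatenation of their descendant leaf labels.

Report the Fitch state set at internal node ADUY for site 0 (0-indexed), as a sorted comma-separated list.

[col 0] AY: children A:{G}, Y:{G} ∩→ {G}; cost 0
[col 0] ADY: children AY:{G}, D:{C} ∪→ {C,G}; cost 1
[col 0] ADUY: children ADY:{C,G}, U:{C} ∩→ {C}; cost 0
[col 0] XZ: children X:{G}, Z:{C} ∪→ {C,G}; cost 1
[col 0] QXZ: children Q:{A}, XZ:{C,G} ∪→ {A,C,G}; cost 1
[col 0] ADQUXYZ: children ADUY:{C}, QXZ:{A,C,G} ∩→ {C}; cost 0
[col 1] AY: children A:{G}, Y:{T} ∪→ {G,T}; cost 1
[col 1] ADY: children AY:{G,T}, D:{C} ∪→ {C,G,T}; cost 1
[col 1] ADUY: children ADY:{C,G,T}, U:{G} ∩→ {G}; cost 0
[col 1] XZ: children X:{T}, Z:{A} ∪→ {A,T}; cost 1
[col 1] QXZ: children Q:{T}, XZ:{A,T} ∩→ {T}; cost 0
[col 1] ADQUXYZ: children ADUY:{G}, QXZ:{T} ∪→ {G,T}; cost 1
[col 2] AY: children A:{G}, Y:{T} ∪→ {G,T}; cost 1
[col 2] ADY: children AY:{G,T}, D:{T} ∩→ {T}; cost 0
[col 2] ADUY: children ADY:{T}, U:{T} ∩→ {T}; cost 0
[col 2] XZ: children X:{A}, Z:{G} ∪→ {A,G}; cost 1
[col 2] QXZ: children Q:{G}, XZ:{A,G} ∩→ {G}; cost 0
[col 2] ADQUXYZ: children ADUY:{T}, QXZ:{G} ∪→ {G,T}; cost 1
per-site changes: [3, 4, 3]; total = 10

C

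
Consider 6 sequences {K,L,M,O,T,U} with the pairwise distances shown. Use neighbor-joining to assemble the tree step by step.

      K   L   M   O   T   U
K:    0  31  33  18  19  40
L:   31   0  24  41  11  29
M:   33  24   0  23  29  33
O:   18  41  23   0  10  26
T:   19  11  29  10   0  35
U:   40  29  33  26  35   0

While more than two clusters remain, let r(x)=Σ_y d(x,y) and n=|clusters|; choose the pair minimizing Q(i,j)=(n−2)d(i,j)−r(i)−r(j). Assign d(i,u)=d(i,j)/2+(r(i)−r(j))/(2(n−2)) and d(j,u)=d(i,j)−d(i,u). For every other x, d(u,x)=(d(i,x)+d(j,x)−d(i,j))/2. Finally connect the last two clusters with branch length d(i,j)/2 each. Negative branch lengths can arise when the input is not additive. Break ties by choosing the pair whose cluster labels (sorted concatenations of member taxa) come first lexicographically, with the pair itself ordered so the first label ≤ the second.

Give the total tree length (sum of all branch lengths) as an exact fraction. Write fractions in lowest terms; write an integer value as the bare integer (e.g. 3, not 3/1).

147/2

step 1: merge (L,T) at d=11, Q=-196; branch lengths L→19/2, T→3/2; new cluster LT
  updated: d(K,LT)=39/2, d(LT,M)=21, d(LT,O)=20, d(LT,U)=53/2
step 2: merge (K,O) at d=18, Q=-287/2; branch lengths K→155/12, O→61/12; new cluster KO
  updated: d(KO,LT)=43/4, d(KO,M)=19, d(KO,U)=24
step 3: merge (KO,LT) at d=43/4, Q=-181/2; branch lengths KO→17/4, LT→13/2; new cluster KLOT
  updated: d(KLOT,M)=117/8, d(KLOT,U)=159/8
step 4: merge (KLOT,M) at d=117/8, Q=-135/2; branch lengths KLOT→3/4, M→111/8; new cluster KLMOT
  updated: d(KLMOT,U)=153/8
step 5: merge (KLMOT,U) at d=153/8; branch lengths KLMOT→153/16, U→153/16; new cluster KLMOTU
final tree: ((((K:155/12,O:61/12):17/4,(L:19/2,T:3/2):13/2):3/4,M:111/8):153/16,U:153/16)
total length: 147/2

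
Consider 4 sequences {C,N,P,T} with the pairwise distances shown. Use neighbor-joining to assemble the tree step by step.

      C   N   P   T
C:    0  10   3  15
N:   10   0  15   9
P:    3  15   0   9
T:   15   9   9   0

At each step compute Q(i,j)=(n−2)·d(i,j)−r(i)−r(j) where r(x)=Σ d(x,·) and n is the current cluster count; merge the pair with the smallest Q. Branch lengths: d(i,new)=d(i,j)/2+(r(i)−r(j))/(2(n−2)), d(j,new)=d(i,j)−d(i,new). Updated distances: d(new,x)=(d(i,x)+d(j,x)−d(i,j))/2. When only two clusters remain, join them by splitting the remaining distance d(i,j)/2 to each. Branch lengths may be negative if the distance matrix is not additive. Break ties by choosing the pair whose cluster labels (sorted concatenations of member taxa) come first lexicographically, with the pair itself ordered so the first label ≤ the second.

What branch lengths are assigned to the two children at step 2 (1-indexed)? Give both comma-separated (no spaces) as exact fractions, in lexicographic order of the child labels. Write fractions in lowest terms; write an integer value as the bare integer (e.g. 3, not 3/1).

25/4,19/4

step 1: merge (C,P) at d=3, Q=-49; branch lengths C→7/4, P→5/4; new cluster CP
  updated: d(CP,N)=11, d(CP,T)=21/2
step 2: merge (CP,N) at d=11, Q=-61/2; branch lengths CP→25/4, N→19/4; new cluster CNP
  updated: d(CNP,T)=17/4
step 3: merge (CNP,T) at d=17/4; branch lengths CNP→17/8, T→17/8; new cluster CNPT
final tree: (((C:7/4,P:5/4):25/4,N:19/4):17/8,T:17/8)
total length: 73/4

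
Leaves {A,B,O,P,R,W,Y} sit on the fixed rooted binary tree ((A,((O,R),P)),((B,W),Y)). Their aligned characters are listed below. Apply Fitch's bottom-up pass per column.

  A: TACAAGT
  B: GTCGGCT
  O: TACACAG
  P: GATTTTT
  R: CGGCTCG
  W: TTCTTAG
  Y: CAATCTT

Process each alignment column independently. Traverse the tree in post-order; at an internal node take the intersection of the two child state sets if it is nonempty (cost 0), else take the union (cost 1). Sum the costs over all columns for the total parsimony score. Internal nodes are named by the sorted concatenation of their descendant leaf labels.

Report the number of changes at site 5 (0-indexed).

5

site 0, node OR: O={T} ∪ R={C} → {C,T} (+1)
site 0, node OPR: OR={C,T} ∪ P={G} → {C,G,T} (+1)
site 0, node AOPR: A={T} ∩ OPR={C,G,T} → {T} (+0)
site 0, node BW: B={G} ∪ W={T} → {G,T} (+1)
site 0, node BWY: BW={G,T} ∪ Y={C} → {C,G,T} (+1)
site 0, node ABOPRWY: AOPR={T} ∩ BWY={C,G,T} → {T} (+0)
site 1, node OR: O={A} ∪ R={G} → {A,G} (+1)
site 1, node OPR: OR={A,G} ∩ P={A} → {A} (+0)
site 1, node AOPR: A={A} ∩ OPR={A} → {A} (+0)
site 1, node BW: B={T} ∩ W={T} → {T} (+0)
site 1, node BWY: BW={T} ∪ Y={A} → {A,T} (+1)
site 1, node ABOPRWY: AOPR={A} ∩ BWY={A,T} → {A} (+0)
site 2, node OR: O={C} ∪ R={G} → {C,G} (+1)
site 2, node OPR: OR={C,G} ∪ P={T} → {C,G,T} (+1)
site 2, node AOPR: A={C} ∩ OPR={C,G,T} → {C} (+0)
site 2, node BW: B={C} ∩ W={C} → {C} (+0)
site 2, node BWY: BW={C} ∪ Y={A} → {A,C} (+1)
site 2, node ABOPRWY: AOPR={C} ∩ BWY={A,C} → {C} (+0)
site 3, node OR: O={A} ∪ R={C} → {A,C} (+1)
site 3, node OPR: OR={A,C} ∪ P={T} → {A,C,T} (+1)
site 3, node AOPR: A={A} ∩ OPR={A,C,T} → {A} (+0)
site 3, node BW: B={G} ∪ W={T} → {G,T} (+1)
site 3, node BWY: BW={G,T} ∩ Y={T} → {T} (+0)
site 3, node ABOPRWY: AOPR={A} ∪ BWY={T} → {A,T} (+1)
site 4, node OR: O={C} ∪ R={T} → {C,T} (+1)
site 4, node OPR: OR={C,T} ∩ P={T} → {T} (+0)
site 4, node AOPR: A={A} ∪ OPR={T} → {A,T} (+1)
site 4, node BW: B={G} ∪ W={T} → {G,T} (+1)
site 4, node BWY: BW={G,T} ∪ Y={C} → {C,G,T} (+1)
site 4, node ABOPRWY: AOPR={A,T} ∩ BWY={C,G,T} → {T} (+0)
site 5, node OR: O={A} ∪ R={C} → {A,C} (+1)
site 5, node OPR: OR={A,C} ∪ P={T} → {A,C,T} (+1)
site 5, node AOPR: A={G} ∪ OPR={A,C,T} → {A,C,G,T} (+1)
site 5, node BW: B={C} ∪ W={A} → {A,C} (+1)
site 5, node BWY: BW={A,C} ∪ Y={T} → {A,C,T} (+1)
site 5, node ABOPRWY: AOPR={A,C,G,T} ∩ BWY={A,C,T} → {A,C,T} (+0)
site 6, node OR: O={G} ∩ R={G} → {G} (+0)
site 6, node OPR: OR={G} ∪ P={T} → {G,T} (+1)
site 6, node AOPR: A={T} ∩ OPR={G,T} → {T} (+0)
site 6, node BW: B={T} ∪ W={G} → {G,T} (+1)
site 6, node BWY: BW={G,T} ∩ Y={T} → {T} (+0)
site 6, node ABOPRWY: AOPR={T} ∩ BWY={T} → {T} (+0)
per-site changes: [4, 2, 3, 4, 4, 5, 2]; total = 24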